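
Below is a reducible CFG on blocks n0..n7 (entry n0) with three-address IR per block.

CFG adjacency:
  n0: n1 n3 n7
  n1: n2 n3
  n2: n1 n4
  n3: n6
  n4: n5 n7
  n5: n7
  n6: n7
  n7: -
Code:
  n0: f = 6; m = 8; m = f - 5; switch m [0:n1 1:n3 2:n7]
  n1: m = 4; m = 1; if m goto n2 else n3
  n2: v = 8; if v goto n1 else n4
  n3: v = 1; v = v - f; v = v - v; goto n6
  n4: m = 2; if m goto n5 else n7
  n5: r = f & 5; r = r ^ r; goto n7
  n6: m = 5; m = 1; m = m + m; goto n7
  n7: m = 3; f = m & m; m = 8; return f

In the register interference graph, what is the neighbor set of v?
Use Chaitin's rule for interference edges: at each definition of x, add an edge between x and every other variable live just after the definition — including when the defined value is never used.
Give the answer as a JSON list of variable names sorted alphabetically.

Block summaries:
  n0 def {f,m} use ∅
  n1 def {m} use ∅
  n2 def {v} use ∅
  n3 def {v} use {f}
  n4 def {m} use ∅
  n5 def {r} use {f}
  n6 def {m} use ∅
  n7 def {f,m} use ∅

Liveness:
  n0 li=∅ lo={f}
  n1 li={f} lo={f}
  n2 li={f} lo={f}
  n3 li={f} lo=∅
  n4 li={f} lo={f}
  n5 li={f} lo=∅
  n6 li=∅ lo=∅
  n7 li=∅ lo=∅

Interfere edges:
  f — {m,v}
  m — {f}
  r — ∅
  v — {f}

N(v) = ["f"]

Answer: ["f"]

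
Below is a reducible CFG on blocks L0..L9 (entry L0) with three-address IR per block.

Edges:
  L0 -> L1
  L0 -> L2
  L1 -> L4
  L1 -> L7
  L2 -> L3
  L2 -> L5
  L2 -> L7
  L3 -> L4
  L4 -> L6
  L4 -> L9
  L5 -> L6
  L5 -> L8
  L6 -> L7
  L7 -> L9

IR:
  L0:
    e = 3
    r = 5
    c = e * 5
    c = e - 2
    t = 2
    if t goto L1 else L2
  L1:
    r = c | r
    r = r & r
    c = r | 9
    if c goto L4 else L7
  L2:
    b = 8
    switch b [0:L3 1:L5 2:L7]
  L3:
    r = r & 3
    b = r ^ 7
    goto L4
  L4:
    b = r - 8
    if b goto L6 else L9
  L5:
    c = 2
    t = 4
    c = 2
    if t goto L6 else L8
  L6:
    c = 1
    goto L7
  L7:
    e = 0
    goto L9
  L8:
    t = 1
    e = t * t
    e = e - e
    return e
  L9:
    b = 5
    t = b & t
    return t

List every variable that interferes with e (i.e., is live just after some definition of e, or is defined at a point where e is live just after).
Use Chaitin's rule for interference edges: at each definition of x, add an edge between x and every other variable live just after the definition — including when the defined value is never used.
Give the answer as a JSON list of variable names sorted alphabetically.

Answer: ["c", "r", "t"]

Working:
def/use:
  L0: {c,e,r,t} / ∅
  L1: {c,r} / {c,r}
  L2: {b} / ∅
  L3: {b,r} / {r}
  L4: {b} / {r}
  L5: {c,t} / ∅
  L6: {c} / ∅
  L7: {e} / ∅
  L8: {e,t} / ∅
  L9: {b,t} / {t}

Live sets:
  live L0: ∅→{c,r,t}
  live L1: {c,r,t}→{r,t}
  live L2: {r,t}→{r,t}
  live L3: {r,t}→{r,t}
  live L4: {r,t}→{t}
  live L5: ∅→{t}
  live L6: {t}→{t}
  live L7: {t}→{t}
  live L8: ∅→∅
  live L9: {t}→∅

Interference:
  b — {r,t}
  c — {e,r,t}
  e — {c,r,t}
  r — {b,c,e,t}
  t — {b,c,e,r}

N(e) = ["c", "r", "t"]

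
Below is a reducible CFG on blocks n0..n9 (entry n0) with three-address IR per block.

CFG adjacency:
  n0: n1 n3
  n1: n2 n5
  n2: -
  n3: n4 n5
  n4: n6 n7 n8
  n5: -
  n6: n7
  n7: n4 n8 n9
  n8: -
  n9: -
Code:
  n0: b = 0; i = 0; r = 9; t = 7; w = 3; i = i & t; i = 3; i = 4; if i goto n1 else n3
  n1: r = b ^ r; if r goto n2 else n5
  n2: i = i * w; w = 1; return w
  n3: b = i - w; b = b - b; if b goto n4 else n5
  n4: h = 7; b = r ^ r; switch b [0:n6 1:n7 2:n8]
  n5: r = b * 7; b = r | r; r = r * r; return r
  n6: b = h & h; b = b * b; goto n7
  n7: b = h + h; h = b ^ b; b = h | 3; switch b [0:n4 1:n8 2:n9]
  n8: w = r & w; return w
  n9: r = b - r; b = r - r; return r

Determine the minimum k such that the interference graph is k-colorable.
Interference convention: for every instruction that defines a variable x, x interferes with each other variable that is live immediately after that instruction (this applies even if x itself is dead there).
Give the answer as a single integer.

Answer: 5

Derivation:
Per-block:
  n0: {b,i,r,t,w} / ∅
  n1: {r} / {b,r}
  n2: {i,w} / {i,w}
  n3: {b} / {i,w}
  n4: {b,h} / {r}
  n5: {b,r} / {b}
  n6: {b} / {h}
  n7: {b,h} / {h}
  n8: {w} / {r,w}
  n9: {b,r} / {b,r}

Live sets:
  live n0: ∅→{b,i,r,w}
  live n1: {b,i,r,w}→{b,i,w}
  live n2: {i,w}→∅
  live n3: {i,r,w}→{b,r,w}
  live n4: {r,w}→{h,r,w}
  live n5: {b}→∅
  live n6: {h,r,w}→{h,r,w}
  live n7: {h,r,w}→{b,r,w}
  live n8: {r,w}→∅
  live n9: {b,r}→∅

Conflict graph:
  b↔{h,i,r,t,w}
  h↔{b,r,w}
  i↔{b,r,t,w}
  r↔{b,h,i,t,w}
  t↔{b,i,r,w}
  w↔{b,h,i,r,t}

Chromatic number:
  lower bound: {b,i,r,t,w} mutually conflict ⇒ χ ≥ 5
  assign b→R0 h→R3 i→R3 r→R1 t→R4 w→R2 — no edge inside a register ⇒ χ ≤ 5
  χ = 5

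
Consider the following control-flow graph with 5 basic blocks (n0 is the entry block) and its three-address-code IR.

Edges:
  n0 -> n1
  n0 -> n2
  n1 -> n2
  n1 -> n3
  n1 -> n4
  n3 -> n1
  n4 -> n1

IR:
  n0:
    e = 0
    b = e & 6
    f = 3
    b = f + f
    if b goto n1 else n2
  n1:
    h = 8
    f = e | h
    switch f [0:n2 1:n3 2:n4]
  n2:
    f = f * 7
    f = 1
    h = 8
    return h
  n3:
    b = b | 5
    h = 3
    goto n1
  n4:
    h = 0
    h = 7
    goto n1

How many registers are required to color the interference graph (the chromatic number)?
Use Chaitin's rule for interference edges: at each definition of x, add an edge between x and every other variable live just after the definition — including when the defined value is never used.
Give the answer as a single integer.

Answer: 3

Analysis:
def/use:
  n0 def {b,e,f} use ∅
  n1 def {f,h} use {e}
  n2 def {f,h} use {f}
  n3 def {b,h} use {b}
  n4 def {h} use ∅

Backward fixpoint:
  live n0: ∅→{b,e,f}
  live n1: {b,e}→{b,e,f}
  live n2: {f}→∅
  live n3: {b,e}→{b,e}
  live n4: {b,e}→{b,e}

Interfere edges:
  b↔{e,f,h}
  e↔{b,f,h}
  f↔{b,e}
  h↔{b,e}

Colouring:
  {b,e,f} pairwise interfere (3-clique) ⇒ χ ≥ 3
  assign b→c0 e→c1 f→c2 h→c2 — no edge inside a register ⇒ χ ≤ 3
  χ = 3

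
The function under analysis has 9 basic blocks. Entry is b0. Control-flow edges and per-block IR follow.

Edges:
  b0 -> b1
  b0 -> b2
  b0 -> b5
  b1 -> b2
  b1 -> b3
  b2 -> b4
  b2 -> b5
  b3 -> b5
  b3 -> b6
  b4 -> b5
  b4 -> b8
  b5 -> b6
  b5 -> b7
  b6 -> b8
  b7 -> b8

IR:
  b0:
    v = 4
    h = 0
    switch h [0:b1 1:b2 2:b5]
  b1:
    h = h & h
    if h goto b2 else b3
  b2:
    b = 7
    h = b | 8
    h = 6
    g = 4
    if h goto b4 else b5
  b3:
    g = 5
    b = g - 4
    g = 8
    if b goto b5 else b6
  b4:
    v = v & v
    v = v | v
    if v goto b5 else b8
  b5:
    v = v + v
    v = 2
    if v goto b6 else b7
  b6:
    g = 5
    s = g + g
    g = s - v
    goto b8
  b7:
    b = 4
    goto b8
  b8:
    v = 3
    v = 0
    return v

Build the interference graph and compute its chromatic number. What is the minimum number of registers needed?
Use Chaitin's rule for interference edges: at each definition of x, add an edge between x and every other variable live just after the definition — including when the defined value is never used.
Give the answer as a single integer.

Answer: 3

Working:
Per-block:
  b0: {h,v} / ∅
  b1: {h} / {h}
  b2: {b,g,h} / ∅
  b3: {b,g} / ∅
  b4: {v} / {v}
  b5: {v} / {v}
  b6: {g,s} / {v}
  b7: {b} / ∅
  b8: {v} / ∅

Live sets:
  live b0: ∅→{h,v}
  live b1: {h,v}→{v}
  live b2: {v}→{v}
  live b3: {v}→{v}
  live b4: {v}→{v}
  live b5: {v}→{v}
  live b6: {v}→∅
  live b7: ∅→∅
  live b8: ∅→∅

Interference:
  b — {g,v}
  g — {b,h,v}
  h — {g,v}
  s — {v}
  v — {b,g,h,s}

Colouring:
  clique {b,g,v} ⇒ need ≥ 3
  3-colouring: c0={v}  c1={g,s}  c2={b,h}
  χ = 3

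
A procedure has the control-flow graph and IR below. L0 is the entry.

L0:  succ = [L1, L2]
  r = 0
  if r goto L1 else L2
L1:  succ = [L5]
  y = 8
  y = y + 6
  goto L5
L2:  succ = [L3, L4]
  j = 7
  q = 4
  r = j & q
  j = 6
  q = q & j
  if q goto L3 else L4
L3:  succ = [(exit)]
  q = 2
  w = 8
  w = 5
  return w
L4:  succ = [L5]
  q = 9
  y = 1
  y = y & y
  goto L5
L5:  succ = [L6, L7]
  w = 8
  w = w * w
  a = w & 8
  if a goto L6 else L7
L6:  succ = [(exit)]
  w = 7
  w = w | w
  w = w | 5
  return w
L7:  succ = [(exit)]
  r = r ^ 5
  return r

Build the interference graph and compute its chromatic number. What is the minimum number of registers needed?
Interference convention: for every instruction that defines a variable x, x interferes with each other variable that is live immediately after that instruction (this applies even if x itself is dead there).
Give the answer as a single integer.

Answer: 3

Derivation:
def/use:
  L0: {r} / ∅
  L1: {y} / ∅
  L2: {j,q,r} / ∅
  L3: {q,w} / ∅
  L4: {q,y} / ∅
  L5: {a,w} / ∅
  L6: {w} / ∅
  L7: {r} / {r}

Live sets:
  L0 li=∅ lo={r}
  L1 li={r} lo={r}
  L2 li=∅ lo={r}
  L3 li=∅ lo=∅
  L4 li={r} lo={r}
  L5 li={r} lo={r}
  L6 li=∅ lo=∅
  L7 li={r} lo=∅

Interfere edges:
  a: {r}
  j: {q,r}
  q: {j,r}
  r: {a,j,q,w,y}
  w: {r}
  y: {r}

Registers:
  {j,q,r} pairwise interfere (3-clique) ⇒ χ ≥ 3
  3-colouring: r0={r}  r1={a,j,w,y}  r2={q}
  χ = 3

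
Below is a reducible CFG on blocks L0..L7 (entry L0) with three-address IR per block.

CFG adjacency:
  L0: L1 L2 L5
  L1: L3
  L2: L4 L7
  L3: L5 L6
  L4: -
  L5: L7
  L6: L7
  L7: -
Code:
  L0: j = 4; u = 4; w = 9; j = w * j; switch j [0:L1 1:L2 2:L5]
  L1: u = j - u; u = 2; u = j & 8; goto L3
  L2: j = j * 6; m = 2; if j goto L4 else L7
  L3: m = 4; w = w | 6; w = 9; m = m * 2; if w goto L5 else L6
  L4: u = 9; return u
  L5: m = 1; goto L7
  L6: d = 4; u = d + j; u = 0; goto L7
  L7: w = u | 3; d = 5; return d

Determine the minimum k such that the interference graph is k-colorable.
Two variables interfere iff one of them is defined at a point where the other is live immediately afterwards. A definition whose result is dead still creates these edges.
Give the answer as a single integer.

Answer: 4

Working:
def/use:
  L0 def {j,u,w} use ∅
  L1 def {u} use {j,u}
  L2 def {j,m} use {j}
  L3 def {m,w} use {w}
  L4 def {u} use ∅
  L5 def {m} use ∅
  L6 def {d,u} use {j}
  L7 def {d,w} use {u}

Live sets:
  L0 li=∅ lo={j,u,w}
  L1 li={j,u,w} lo={j,u,w}
  L2 li={j,u} lo={u}
  L3 li={j,u,w} lo={j,u}
  L4 li=∅ lo=∅
  L5 li={u} lo={u}
  L6 li={j} lo={u}
  L7 li={u} lo=∅

Interference:
  d: {j}
  j: {d,m,u,w}
  m: {j,u,w}
  u: {j,m,w}
  w: {j,m,u}

Chromatic number:
  lower bound: {j,m,u,w} mutually conflict ⇒ χ ≥ 4
  4-colouring: r0={j}  r1={d,m}  r2={u}  r3={w}
  χ = 4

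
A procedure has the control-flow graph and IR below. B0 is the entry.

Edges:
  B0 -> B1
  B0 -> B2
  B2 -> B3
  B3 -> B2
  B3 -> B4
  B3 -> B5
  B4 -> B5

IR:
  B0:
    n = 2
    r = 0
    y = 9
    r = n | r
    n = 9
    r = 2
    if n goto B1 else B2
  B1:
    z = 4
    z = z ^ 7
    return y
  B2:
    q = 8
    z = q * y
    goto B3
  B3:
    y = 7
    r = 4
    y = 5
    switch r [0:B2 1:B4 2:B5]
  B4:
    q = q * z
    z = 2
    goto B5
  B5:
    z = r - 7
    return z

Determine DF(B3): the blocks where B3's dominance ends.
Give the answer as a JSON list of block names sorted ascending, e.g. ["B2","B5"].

idom tree: B1←B0 B2←B0 B3←B2 B4←B3 B5←B3
Dom∩ at merges:
  B2: preds {B0,B3}: {B0} ∩ {B0,B2,B3} = {B0}; idom=B0
  B5: preds {B3,B4}: {B0,B2,B3} ∩ {B0,B2,B3,B4} = {B0,B2,B3}; idom=B3

Frontier:
  join B2 pred B0: · stop@B0
  join B2 pred B3: B3→B2 stop@B0
  join B5 pred B3: · stop@B3
  join B5 pred B4: B4 stop@B3
  B0 → ∅
  B1 → ∅
  B2 → {B2}
  B3 → {B2}
  B4 → {B5}
  B5 → ∅

DF(B3) = ["B2"]

Answer: ["B2"]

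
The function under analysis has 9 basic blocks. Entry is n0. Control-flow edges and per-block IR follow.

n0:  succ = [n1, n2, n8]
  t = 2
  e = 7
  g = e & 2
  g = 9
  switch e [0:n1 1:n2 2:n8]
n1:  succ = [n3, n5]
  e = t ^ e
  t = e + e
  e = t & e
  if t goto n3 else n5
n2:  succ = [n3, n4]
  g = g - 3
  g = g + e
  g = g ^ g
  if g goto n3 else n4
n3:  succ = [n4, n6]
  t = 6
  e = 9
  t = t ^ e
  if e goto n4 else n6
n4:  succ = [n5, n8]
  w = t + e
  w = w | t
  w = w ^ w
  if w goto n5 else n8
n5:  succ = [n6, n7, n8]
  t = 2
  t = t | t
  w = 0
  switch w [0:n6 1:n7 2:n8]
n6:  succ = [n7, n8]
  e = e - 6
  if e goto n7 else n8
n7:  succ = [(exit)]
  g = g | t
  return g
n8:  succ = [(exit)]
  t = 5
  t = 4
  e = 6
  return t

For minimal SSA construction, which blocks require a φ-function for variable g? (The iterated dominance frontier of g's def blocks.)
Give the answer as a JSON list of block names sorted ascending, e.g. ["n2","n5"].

Answer: ["n3", "n4", "n5", "n6", "n7", "n8"]

Working:
idom tree: n1←n0 n2←n0 n3←n0 n4←n0 n5←n0 n6←n0 n7←n0 n8←n0
Dom∩ at merges:
  n3: preds {n1,n2}: {n0,n1} ∩ {n0,n2} = {n0}; idom=n0
  n4: preds {n2,n3}: {n0,n2} ∩ {n0,n3} = {n0}; idom=n0
  n5: preds {n1,n4}: {n0,n1} ∩ {n0,n4} = {n0}; idom=n0
  n6: preds {n3,n5}: {n0,n3} ∩ {n0,n5} = {n0}; idom=n0
  n7: preds {n5,n6}: {n0,n5} ∩ {n0,n6} = {n0}; idom=n0
  n8: preds {n0,n4,n5,n6}: {n0} ∩ {n0,n4} ∩ {n0,n5} ∩ {n0,n6} = {n0}; idom=n0

Frontier:
  join n3 pred n1: n1 stop@n0
  join n3 pred n2: n2 stop@n0
  join n4 pred n2: n2 stop@n0
  join n4 pred n3: n3 stop@n0
  join n5 pred n1: n1 stop@n0
  join n5 pred n4: n4 stop@n0
  join n6 pred n3: n3 stop@n0
  join n6 pred n5: n5 stop@n0
  join n7 pred n5: n5 stop@n0
  join n7 pred n6: n6 stop@n0
  join n8 pred n0: · stop@n0
  join n8 pred n4: n4 stop@n0
  join n8 pred n5: n5 stop@n0
  join n8 pred n6: n6 stop@n0
  n0 → ∅
  n1 → {n3,n5}
  n2 → {n3,n4}
  n3 → {n4,n6}
  n4 → {n5,n8}
  n5 → {n6,n7,n8}
  n6 → {n7,n8}
  n7 → ∅
  n8 → ∅

φ for g: defs {n0,n2,n7}
  DF⁺ = {n3,n4,n5,n6,n7,n8}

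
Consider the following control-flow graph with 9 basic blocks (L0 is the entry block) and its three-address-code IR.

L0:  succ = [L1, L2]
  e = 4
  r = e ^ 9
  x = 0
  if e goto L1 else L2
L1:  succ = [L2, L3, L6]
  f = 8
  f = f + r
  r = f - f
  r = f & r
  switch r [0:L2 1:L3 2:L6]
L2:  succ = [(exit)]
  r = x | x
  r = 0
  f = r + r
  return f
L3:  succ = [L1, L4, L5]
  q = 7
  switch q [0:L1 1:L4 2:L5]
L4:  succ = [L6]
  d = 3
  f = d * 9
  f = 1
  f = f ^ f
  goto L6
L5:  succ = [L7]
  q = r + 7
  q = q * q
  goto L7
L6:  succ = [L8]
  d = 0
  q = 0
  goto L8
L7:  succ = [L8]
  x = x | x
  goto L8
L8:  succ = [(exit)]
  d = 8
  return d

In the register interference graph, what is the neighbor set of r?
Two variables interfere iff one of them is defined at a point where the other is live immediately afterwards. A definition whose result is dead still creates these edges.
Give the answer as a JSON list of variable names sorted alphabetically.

Answer: ["e", "f", "q", "x"]

Working:
Per-block:
  L0 def {e,r,x} use ∅
  L1 def {f,r} use {r}
  L2 def {f,r} use {x}
  L3 def {q} use ∅
  L4 def {d,f} use ∅
  L5 def {q} use {r}
  L6 def {d,q} use ∅
  L7 def {x} use {x}
  L8 def {d} use ∅

Liveness:
  L0: in=∅ out={r,x}
  L1: in={r,x} out={r,x}
  L2: in={x} out=∅
  L3: in={r,x} out={r,x}
  L4: in=∅ out=∅
  L5: in={r,x} out={x}
  L6: in=∅ out=∅
  L7: in={x} out=∅
  L8: in=∅ out=∅

Interfere edges:
  d — ∅
  e — {r,x}
  f — {r,x}
  q — {r,x}
  r — {e,f,q,x}
  x — {e,f,q,r}

N(r) = ["e", "f", "q", "x"]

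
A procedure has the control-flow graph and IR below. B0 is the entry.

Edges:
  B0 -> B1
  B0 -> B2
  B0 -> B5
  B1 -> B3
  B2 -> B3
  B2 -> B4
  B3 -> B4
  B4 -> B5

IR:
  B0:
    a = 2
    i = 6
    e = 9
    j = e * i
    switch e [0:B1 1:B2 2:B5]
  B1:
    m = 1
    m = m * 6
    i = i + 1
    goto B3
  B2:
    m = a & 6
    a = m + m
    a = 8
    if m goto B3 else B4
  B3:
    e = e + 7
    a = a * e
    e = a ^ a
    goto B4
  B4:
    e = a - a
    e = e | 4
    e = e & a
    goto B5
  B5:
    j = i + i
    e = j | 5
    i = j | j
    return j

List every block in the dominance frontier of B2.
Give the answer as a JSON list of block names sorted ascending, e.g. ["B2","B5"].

idom tree: B1←B0 B2←B0 B3←B0 B4←B0 B5←B0
Dom∩ at merges:
  B3: preds {B1,B2}: {B0,B1} ∩ {B0,B2} = {B0}; idom=B0
  B4: preds {B2,B3}: {B0,B2} ∩ {B0,B3} = {B0}; idom=B0
  B5: preds {B0,B4}: {B0} ∩ {B0,B4} = {B0}; idom=B0

Frontier:
  B3←B1: walk B1 to B0
  B3←B2: walk B2 to B0
  B4←B2: walk B2 to B0
  B4←B3: walk B3 to B0
  B5←B0: walk · to B0
  B5←B4: walk B4 to B0
  DF(B0)=∅
  DF(B1)={B3}
  DF(B2)={B3,B4}
  DF(B3)={B4}
  DF(B4)={B5}
  DF(B5)=∅

DF(B2) = ["B3", "B4"]

Answer: ["B3", "B4"]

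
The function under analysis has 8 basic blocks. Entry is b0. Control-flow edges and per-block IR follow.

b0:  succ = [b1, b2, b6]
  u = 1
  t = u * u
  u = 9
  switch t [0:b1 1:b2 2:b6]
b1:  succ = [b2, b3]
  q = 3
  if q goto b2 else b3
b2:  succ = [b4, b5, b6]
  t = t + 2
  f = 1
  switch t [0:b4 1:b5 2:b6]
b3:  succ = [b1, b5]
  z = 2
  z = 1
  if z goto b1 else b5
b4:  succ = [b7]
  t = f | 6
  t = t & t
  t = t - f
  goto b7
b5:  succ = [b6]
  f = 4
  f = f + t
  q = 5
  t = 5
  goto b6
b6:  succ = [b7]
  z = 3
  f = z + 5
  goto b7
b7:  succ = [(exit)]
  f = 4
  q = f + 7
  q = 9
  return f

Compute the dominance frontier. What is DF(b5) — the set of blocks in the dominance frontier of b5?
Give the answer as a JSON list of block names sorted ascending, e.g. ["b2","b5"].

Answer: ["b6"]

Derivation:
idom tree: b1←b0 b2←b0 b3←b1 b4←b2 b5←b0 b6←b0 b7←b0
Dom at joins:
  b1: preds {b0,b3}: {b0} ∩ {b0,b1,b3} = {b0}; idom=b0
  b2: preds {b0,b1}: {b0} ∩ {b0,b1} = {b0}; idom=b0
  b5: preds {b2,b3}: {b0,b2} ∩ {b0,b1,b3} = {b0}; idom=b0
  b6: preds {b0,b2,b5}: {b0} ∩ {b0,b2} ∩ {b0,b5} = {b0}; idom=b0
  b7: preds {b4,b6}: {b0,b2,b4} ∩ {b0,b6} = {b0}; idom=b0

DF walk-up:
  b1←b0: walk · to b0
  b1←b3: walk b3→b1 to b0
  b2←b0: walk · to b0
  b2←b1: walk b1 to b0
  b5←b2: walk b2 to b0
  b5←b3: walk b3→b1 to b0
  b6←b0: walk · to b0
  b6←b2: walk b2 to b0
  b6←b5: walk b5 to b0
  b7←b4: walk b4→b2 to b0
  b7←b6: walk b6 to b0
  b0 → ∅
  b1 → {b1,b2,b5}
  b2 → {b5,b6,b7}
  b3 → {b1,b5}
  b4 → {b7}
  b5 → {b6}
  b6 → {b7}
  b7 → ∅

DF(b5) = ["b6"]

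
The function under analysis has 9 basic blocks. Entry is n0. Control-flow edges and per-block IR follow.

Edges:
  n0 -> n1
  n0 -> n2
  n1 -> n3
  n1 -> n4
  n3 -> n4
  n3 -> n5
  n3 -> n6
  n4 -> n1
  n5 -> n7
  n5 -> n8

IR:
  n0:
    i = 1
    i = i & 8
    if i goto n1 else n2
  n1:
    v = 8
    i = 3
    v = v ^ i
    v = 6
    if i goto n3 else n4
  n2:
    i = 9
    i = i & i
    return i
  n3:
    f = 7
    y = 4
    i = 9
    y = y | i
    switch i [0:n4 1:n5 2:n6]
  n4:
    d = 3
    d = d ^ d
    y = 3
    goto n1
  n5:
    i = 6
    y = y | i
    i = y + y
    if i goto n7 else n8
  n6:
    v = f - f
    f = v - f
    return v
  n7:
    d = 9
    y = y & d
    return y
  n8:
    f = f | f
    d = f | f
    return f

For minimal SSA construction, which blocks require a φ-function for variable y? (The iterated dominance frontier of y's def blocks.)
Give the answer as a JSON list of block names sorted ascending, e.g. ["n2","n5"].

idom tree: n1←n0 n2←n0 n3←n1 n4←n1 n5←n3 n6←n3 n7←n5 n8←n5
Dom at joins:
  n1: preds {n0,n4}: {n0} ∩ {n0,n1,n4} = {n0}; idom=n0
  n4: preds {n1,n3}: {n0,n1} ∩ {n0,n1,n3} = {n0,n1}; idom=n1

DF derivation:
  n1←n0: walk · to n0
  n1←n4: walk n4→n1 to n0
  n4←n1: walk · to n1
  n4←n3: walk n3 to n1
  DF(n0)=∅
  DF(n1)={n1}
  DF(n2)=∅
  DF(n3)={n4}
  DF(n4)={n1}
  DF(n5)=∅
  DF(n6)=∅
  DF(n7)=∅
  DF(n8)=∅

φ for y: defs {n3,n4,n5,n7}
  DF⁺ = {n1,n4}

Answer: ["n1", "n4"]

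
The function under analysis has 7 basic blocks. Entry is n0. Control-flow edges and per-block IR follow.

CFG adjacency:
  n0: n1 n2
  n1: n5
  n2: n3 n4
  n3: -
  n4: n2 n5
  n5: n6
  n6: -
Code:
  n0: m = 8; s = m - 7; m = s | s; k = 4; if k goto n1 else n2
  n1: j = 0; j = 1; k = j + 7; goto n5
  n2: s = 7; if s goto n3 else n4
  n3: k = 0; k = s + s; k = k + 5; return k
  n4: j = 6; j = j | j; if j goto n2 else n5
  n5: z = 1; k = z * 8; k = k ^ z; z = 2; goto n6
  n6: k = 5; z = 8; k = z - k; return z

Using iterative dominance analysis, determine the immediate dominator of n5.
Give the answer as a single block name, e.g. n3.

Answer: n0

Analysis:
idom tree: n1←n0 n2←n0 n3←n2 n4←n2 n5←n0 n6←n5
Dom∩ at merges:
  n2: preds {n0,n4}: {n0} ∩ {n0,n2,n4} = {n0}; idom=n0
  n5: preds {n1,n4}: {n0,n1} ∩ {n0,n2,n4} = {n0}; idom=n0

idom(n5) = n0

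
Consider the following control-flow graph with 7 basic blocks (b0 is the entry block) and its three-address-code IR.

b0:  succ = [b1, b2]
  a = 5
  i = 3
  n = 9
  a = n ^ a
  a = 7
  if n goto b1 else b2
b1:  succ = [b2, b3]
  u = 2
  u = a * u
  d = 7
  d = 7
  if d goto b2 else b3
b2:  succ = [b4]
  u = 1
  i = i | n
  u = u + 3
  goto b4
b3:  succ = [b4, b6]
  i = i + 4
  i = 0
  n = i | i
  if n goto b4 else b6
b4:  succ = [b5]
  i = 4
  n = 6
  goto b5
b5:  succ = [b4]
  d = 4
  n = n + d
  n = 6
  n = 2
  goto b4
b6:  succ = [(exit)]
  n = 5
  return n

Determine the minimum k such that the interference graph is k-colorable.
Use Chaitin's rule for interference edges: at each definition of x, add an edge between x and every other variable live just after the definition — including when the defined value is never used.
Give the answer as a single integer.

Answer: 4

Derivation:
Per-block:
  b0: {a,i,n} / ∅
  b1: {d,u} / {a}
  b2: {i,u} / {i,n}
  b3: {i,n} / {i}
  b4: {i,n} / ∅
  b5: {d,n} / {n}
  b6: {n} / ∅

Backward fixpoint:
  b0 li=∅ lo={a,i,n}
  b1 li={a,i,n} lo={i,n}
  b2 li={i,n} lo=∅
  b3 li={i} lo=∅
  b4 li=∅ lo={n}
  b5 li={n} lo=∅
  b6 li=∅ lo=∅

Interfere edges:
  a↔{i,n,u}
  d↔{i,n}
  i↔{a,d,n,u}
  n↔{a,d,i,u}
  u↔{a,i,n}

Chromatic number:
  {a,i,n,u} pairwise interfere (4-clique) ⇒ χ ≥ 4
  4-colouring: r0={i}  r1={n}  r2={a,d}  r3={u}
  χ = 4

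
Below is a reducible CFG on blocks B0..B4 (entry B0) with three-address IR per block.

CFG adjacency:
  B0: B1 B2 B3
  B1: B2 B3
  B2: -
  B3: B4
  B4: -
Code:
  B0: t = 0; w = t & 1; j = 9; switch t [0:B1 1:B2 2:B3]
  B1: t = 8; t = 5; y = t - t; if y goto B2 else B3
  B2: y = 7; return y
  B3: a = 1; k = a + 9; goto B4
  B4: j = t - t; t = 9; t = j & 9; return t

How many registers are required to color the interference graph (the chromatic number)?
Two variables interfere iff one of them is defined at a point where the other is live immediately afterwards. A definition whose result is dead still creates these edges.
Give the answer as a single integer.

Block summaries:
  B0: def={j,t,w} ue=∅
  B1: def={t,y} ue=∅
  B2: def={y} ue=∅
  B3: def={a,k} ue=∅
  B4: def={j,t} ue={t}

Live sets:
  live B0: ∅→{t}
  live B1: ∅→{t}
  live B2: ∅→∅
  live B3: {t}→{t}
  live B4: {t}→∅

Conflict graph:
  a: {t}
  j: {t}
  k: {t}
  t: {a,j,k,w,y}
  w: {t}
  y: {t}

Registers:
  lower bound: {a,t} mutually conflict ⇒ χ ≥ 2
  2-colouring: R0={t}  R1={a,j,k,w,y}
  χ = 2

Answer: 2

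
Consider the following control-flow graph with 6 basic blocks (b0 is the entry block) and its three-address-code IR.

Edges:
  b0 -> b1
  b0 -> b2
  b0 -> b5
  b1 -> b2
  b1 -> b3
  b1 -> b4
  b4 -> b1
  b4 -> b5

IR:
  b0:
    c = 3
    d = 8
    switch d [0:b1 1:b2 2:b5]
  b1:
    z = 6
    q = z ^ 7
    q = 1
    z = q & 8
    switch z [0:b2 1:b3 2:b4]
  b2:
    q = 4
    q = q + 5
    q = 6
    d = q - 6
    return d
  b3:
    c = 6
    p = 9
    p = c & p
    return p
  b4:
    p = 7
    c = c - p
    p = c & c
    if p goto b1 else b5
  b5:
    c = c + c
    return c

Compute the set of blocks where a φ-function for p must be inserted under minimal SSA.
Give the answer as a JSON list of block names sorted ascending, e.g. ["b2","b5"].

idom tree: b1←b0 b2←b0 b3←b1 b4←b1 b5←b0
Dom at joins:
  b1: preds {b0,b4}: {b0} ∩ {b0,b1,b4} = {b0}; idom=b0
  b2: preds {b0,b1}: {b0} ∩ {b0,b1} = {b0}; idom=b0
  b5: preds {b0,b4}: {b0} ∩ {b0,b1,b4} = {b0}; idom=b0

DF walk-up:
  join b1 pred b0: · stop@b0
  join b1 pred b4: b4→b1 stop@b0
  join b2 pred b0: · stop@b0
  join b2 pred b1: b1 stop@b0
  join b5 pred b0: · stop@b0
  join b5 pred b4: b4→b1 stop@b0
  DF(b0)=∅
  DF(b1)={b1,b2,b5}
  DF(b2)=∅
  DF(b3)=∅
  DF(b4)={b1,b5}
  DF(b5)=∅

φ for p: defs {b3,b4}
  DF⁺ = {b1,b2,b5}

Answer: ["b1", "b2", "b5"]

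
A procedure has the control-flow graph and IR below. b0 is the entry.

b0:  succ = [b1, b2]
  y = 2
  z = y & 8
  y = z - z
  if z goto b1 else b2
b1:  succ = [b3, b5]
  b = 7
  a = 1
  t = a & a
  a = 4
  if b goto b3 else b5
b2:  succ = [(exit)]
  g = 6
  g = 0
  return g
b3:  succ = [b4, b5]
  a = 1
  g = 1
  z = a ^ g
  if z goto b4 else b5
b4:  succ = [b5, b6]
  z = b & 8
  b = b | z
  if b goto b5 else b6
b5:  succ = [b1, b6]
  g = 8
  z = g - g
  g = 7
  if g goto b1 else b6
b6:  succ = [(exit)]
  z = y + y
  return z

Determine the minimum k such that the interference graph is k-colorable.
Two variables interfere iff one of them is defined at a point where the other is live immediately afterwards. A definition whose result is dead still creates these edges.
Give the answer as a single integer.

Block summaries:
  b0 def {y,z} use ∅
  b1 def {a,b,t} use ∅
  b2 def {g} use ∅
  b3 def {a,g,z} use ∅
  b4 def {b,z} use {b}
  b5 def {g,z} use ∅
  b6 def {z} use {y}

Live sets:
  b0: in=∅ out={y}
  b1: in={y} out={b,y}
  b2: in=∅ out=∅
  b3: in={b,y} out={b,y}
  b4: in={b,y} out={y}
  b5: in={y} out={y}
  b6: in={y} out=∅

Interfere edges:
  a: {b,g,y}
  b: {a,g,t,y,z}
  g: {a,b,y}
  t: {b,y}
  y: {a,b,g,t,z}
  z: {b,y}

Chromatic number:
  lower bound: {a,b,g,y} mutually conflict ⇒ χ ≥ 4
  4-colouring: R0={b}  R1={y}  R2={a,t,z}  R3={g}
  χ = 4

Answer: 4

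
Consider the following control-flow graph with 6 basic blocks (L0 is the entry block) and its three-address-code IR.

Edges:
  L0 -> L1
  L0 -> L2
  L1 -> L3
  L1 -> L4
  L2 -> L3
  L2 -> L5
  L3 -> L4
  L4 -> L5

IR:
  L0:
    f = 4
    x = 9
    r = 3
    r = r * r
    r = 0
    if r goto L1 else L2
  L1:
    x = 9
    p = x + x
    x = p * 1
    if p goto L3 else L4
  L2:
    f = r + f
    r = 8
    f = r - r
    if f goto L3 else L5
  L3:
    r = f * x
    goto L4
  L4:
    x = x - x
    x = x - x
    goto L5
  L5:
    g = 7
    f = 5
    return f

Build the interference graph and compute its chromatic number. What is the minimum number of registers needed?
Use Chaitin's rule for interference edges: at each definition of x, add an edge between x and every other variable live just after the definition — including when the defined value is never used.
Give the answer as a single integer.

Answer: 3

Working:
Block summaries:
  L0 def {f,r,x} use ∅
  L1 def {p,x} use ∅
  L2 def {f,r} use {f,r}
  L3 def {r} use {f,x}
  L4 def {x} use {x}
  L5 def {f,g} use ∅

Backward fixpoint:
  live L0: ∅→{f,r,x}
  live L1: {f}→{f,x}
  live L2: {f,r,x}→{f,x}
  live L3: {f,x}→{x}
  live L4: {x}→∅
  live L5: ∅→∅

Conflict graph:
  f — {p,r,x}
  g — ∅
  p — {f,x}
  r — {f,x}
  x — {f,p,r}

Chromatic number:
  {f,p,x} pairwise interfere (3-clique) ⇒ χ ≥ 3
  3-colouring: c0={f,g}  c1={x}  c2={p,r}
  χ = 3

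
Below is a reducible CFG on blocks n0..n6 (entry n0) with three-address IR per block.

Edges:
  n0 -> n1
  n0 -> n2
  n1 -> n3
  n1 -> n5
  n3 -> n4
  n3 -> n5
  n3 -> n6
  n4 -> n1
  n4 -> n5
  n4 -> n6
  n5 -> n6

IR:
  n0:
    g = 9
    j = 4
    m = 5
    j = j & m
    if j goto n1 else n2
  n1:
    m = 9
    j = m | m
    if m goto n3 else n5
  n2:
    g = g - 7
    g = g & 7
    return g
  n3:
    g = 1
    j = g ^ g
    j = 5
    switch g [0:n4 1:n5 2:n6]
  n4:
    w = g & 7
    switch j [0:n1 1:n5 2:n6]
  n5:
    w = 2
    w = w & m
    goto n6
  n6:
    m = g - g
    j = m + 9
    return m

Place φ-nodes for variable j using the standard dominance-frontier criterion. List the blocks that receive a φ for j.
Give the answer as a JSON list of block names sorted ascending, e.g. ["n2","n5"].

Answer: ["n1", "n5", "n6"]

Working:
idom tree: n1←n0 n2←n0 n3←n1 n4←n3 n5←n1 n6←n1
Join-block Dom:
  n1: preds {n0,n4}: {n0} ∩ {n0,n1,n3,n4} = {n0}; idom=n0
  n5: preds {n1,n3,n4}: {n0,n1} ∩ {n0,n1,n3} ∩ {n0,n1,n3,n4} = {n0,n1}; idom=n1
  n6: preds {n3,n4,n5}: {n0,n1,n3} ∩ {n0,n1,n3,n4} ∩ {n0,n1,n5} = {n0,n1}; idom=n1

DF walk-up:
  join n1 pred n0: · stop@n0
  join n1 pred n4: n4→n3→n1 stop@n0
  join n5 pred n1: · stop@n1
  join n5 pred n3: n3 stop@n1
  join n5 pred n4: n4→n3 stop@n1
  join n6 pred n3: n3 stop@n1
  join n6 pred n4: n4→n3 stop@n1
  join n6 pred n5: n5 stop@n1
  DF(n0)=∅
  DF(n1)={n1}
  DF(n2)=∅
  DF(n3)={n1,n5,n6}
  DF(n4)={n1,n5,n6}
  DF(n5)={n6}
  DF(n6)=∅

φ for j: defs {n0,n1,n3,n6}
  DF⁺ = {n1,n5,n6}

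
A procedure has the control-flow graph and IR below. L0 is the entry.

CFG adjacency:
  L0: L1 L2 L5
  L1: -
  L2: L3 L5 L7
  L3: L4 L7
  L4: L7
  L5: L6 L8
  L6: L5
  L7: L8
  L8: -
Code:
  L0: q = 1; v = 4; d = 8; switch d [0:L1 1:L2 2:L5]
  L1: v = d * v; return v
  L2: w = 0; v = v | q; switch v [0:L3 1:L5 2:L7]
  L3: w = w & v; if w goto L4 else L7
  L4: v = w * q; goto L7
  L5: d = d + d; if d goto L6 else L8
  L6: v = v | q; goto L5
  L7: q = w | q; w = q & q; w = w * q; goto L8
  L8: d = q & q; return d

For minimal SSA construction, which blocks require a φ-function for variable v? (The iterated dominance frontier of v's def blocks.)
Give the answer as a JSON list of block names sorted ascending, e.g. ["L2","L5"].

idom tree: L1←L0 L2←L0 L3←L2 L4←L3 L5←L0 L6←L5 L7←L2 L8←L0
Dom at joins:
  L5: preds {L0,L2,L6}: {L0} ∩ {L0,L2} ∩ {L0,L5,L6} = {L0}; idom=L0
  L7: preds {L2,L3,L4}: {L0,L2} ∩ {L0,L2,L3} ∩ {L0,L2,L3,L4} = {L0,L2}; idom=L2
  L8: preds {L5,L7}: {L0,L5} ∩ {L0,L2,L7} = {L0}; idom=L0

DF walk-up:
  L5←L0: walk · to L0
  L5←L2: walk L2 to L0
  L5←L6: walk L6→L5 to L0
  L7←L2: walk · to L2
  L7←L3: walk L3 to L2
  L7←L4: walk L4→L3 to L2
  L8←L5: walk L5 to L0
  L8←L7: walk L7→L2 to L0
  DF(L0)=∅
  DF(L1)=∅
  DF(L2)={L5,L8}
  DF(L3)={L7}
  DF(L4)={L7}
  DF(L5)={L5,L8}
  DF(L6)={L5}
  DF(L7)={L8}
  DF(L8)=∅

φ for v: defs {L0,L1,L2,L4,L6}
  DF⁺ = {L5,L7,L8}

Answer: ["L5", "L7", "L8"]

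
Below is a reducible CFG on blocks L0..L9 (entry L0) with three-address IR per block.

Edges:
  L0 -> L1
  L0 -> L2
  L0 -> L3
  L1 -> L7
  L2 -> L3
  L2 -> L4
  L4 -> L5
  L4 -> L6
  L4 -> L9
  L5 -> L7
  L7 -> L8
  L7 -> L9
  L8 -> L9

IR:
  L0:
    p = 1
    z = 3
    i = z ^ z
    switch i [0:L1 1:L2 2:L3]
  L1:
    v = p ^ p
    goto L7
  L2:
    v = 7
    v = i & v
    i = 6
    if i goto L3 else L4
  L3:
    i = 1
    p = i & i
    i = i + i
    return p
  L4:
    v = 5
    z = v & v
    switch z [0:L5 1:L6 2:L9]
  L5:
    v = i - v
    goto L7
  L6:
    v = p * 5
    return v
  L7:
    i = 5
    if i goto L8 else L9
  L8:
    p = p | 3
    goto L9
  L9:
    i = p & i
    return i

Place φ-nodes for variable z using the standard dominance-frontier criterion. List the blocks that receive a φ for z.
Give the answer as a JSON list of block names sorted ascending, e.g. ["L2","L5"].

Answer: ["L7", "L9"]

Derivation:
idom tree: L1←L0 L2←L0 L3←L0 L4←L2 L5←L4 L6←L4 L7←L0 L8←L7 L9←L0
Join-block Dom:
  L3: preds {L0,L2}: {L0} ∩ {L0,L2} = {L0}; idom=L0
  L7: preds {L1,L5}: {L0,L1} ∩ {L0,L2,L4,L5} = {L0}; idom=L0
  L9: preds {L4,L7,L8}: {L0,L2,L4} ∩ {L0,L7} ∩ {L0,L7,L8} = {L0}; idom=L0

DF derivation:
  join L3 pred L0: · stop@L0
  join L3 pred L2: L2 stop@L0
  join L7 pred L1: L1 stop@L0
  join L7 pred L5: L5→L4→L2 stop@L0
  join L9 pred L4: L4→L2 stop@L0
  join L9 pred L7: L7 stop@L0
  join L9 pred L8: L8→L7 stop@L0
  DF(L0)=∅
  DF(L1)={L7}
  DF(L2)={L3,L7,L9}
  DF(L3)=∅
  DF(L4)={L7,L9}
  DF(L5)={L7}
  DF(L6)=∅
  DF(L7)={L9}
  DF(L8)={L9}
  DF(L9)=∅

φ for z: defs {L0,L4}
  DF⁺ = {L7,L9}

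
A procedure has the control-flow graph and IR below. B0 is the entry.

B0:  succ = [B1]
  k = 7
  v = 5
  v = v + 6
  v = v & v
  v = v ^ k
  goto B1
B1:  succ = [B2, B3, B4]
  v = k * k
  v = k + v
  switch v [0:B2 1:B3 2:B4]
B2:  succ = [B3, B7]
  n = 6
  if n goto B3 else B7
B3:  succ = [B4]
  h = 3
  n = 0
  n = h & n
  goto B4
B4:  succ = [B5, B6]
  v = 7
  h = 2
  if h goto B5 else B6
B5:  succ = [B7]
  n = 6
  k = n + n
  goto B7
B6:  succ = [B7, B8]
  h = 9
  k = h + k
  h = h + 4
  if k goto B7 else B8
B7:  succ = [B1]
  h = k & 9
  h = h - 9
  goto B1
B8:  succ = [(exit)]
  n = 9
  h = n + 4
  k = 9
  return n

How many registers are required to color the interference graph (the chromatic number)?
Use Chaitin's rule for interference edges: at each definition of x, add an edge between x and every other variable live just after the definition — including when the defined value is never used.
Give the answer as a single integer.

Per-block:
  B0: {k,v} / ∅
  B1: {v} / {k}
  B2: {n} / ∅
  B3: {h,n} / ∅
  B4: {h,v} / ∅
  B5: {k,n} / ∅
  B6: {h,k} / {k}
  B7: {h} / {k}
  B8: {h,k,n} / ∅

Backward fixpoint:
  B0: in=∅ out={k}
  B1: in={k} out={k}
  B2: in={k} out={k}
  B3: in={k} out={k}
  B4: in={k} out={k}
  B5: in=∅ out={k}
  B6: in={k} out={k}
  B7: in={k} out={k}
  B8: in=∅ out=∅

Interference:
  h↔{k,n}
  k↔{h,n,v}
  n↔{h,k}
  v↔{k}

Registers:
  lower bound: {h,k,n} mutually conflict ⇒ χ ≥ 3
  3-colouring: R0={k}  R1={h,v}  R2={n}
  χ = 3

Answer: 3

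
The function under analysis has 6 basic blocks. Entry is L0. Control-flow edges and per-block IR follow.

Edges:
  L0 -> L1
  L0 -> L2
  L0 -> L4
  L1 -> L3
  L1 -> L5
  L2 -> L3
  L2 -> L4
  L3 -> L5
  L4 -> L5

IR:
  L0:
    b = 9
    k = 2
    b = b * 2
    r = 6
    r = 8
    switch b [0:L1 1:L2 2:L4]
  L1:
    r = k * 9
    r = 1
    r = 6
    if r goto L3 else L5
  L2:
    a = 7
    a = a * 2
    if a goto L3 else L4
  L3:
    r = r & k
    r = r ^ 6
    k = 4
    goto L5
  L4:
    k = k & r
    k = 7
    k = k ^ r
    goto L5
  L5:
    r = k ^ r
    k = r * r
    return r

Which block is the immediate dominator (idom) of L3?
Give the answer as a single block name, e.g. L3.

Answer: L0

Working:
idom tree: L1←L0 L2←L0 L3←L0 L4←L0 L5←L0
Dom at joins:
  L3: preds {L1,L2}: {L0,L1} ∩ {L0,L2} = {L0}; idom=L0
  L4: preds {L0,L2}: {L0} ∩ {L0,L2} = {L0}; idom=L0
  L5: preds {L1,L3,L4}: {L0,L1} ∩ {L0,L3} ∩ {L0,L4} = {L0}; idom=L0

idom(L3) = L0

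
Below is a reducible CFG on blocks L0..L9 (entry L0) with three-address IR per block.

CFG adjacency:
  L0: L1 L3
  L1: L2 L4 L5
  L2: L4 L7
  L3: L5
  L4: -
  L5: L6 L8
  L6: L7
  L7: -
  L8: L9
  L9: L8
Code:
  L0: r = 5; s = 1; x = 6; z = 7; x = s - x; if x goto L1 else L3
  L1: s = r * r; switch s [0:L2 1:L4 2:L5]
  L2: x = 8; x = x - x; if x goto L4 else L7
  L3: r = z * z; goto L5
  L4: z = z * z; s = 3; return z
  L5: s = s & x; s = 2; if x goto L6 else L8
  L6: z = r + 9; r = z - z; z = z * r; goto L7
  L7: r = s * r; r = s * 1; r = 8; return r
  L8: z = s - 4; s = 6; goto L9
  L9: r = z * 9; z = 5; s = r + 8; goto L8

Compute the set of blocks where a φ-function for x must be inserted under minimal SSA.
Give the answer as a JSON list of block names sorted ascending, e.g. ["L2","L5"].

Answer: ["L4", "L7"]

Working:
idom tree: L1←L0 L2←L1 L3←L0 L4←L1 L5←L0 L6←L5 L7←L0 L8←L5 L9←L8
Join-block Dom:
  L4: preds {L1,L2}: {L0,L1} ∩ {L0,L1,L2} = {L0,L1}; idom=L1
  L5: preds {L1,L3}: {L0,L1} ∩ {L0,L3} = {L0}; idom=L0
  L7: preds {L2,L6}: {L0,L1,L2} ∩ {L0,L5,L6} = {L0}; idom=L0
  L8: preds {L5,L9}: {L0,L5} ∩ {L0,L5,L8,L9} = {L0,L5}; idom=L5

DF walk-up:
  join L4 pred L1: · stop@L1
  join L4 pred L2: L2 stop@L1
  join L5 pred L1: L1 stop@L0
  join L5 pred L3: L3 stop@L0
  join L7 pred L2: L2→L1 stop@L0
  join L7 pred L6: L6→L5 stop@L0
  join L8 pred L5: · stop@L5
  join L8 pred L9: L9→L8 stop@L5
  L0: DF=∅
  L1: DF={L5,L7}
  L2: DF={L4,L7}
  L3: DF={L5}
  L4: DF=∅
  L5: DF={L7}
  L6: DF={L7}
  L7: DF=∅
  L8: DF={L8}
  L9: DF={L8}

φ for x: defs {L0,L2}
  DF⁺ = {L4,L7}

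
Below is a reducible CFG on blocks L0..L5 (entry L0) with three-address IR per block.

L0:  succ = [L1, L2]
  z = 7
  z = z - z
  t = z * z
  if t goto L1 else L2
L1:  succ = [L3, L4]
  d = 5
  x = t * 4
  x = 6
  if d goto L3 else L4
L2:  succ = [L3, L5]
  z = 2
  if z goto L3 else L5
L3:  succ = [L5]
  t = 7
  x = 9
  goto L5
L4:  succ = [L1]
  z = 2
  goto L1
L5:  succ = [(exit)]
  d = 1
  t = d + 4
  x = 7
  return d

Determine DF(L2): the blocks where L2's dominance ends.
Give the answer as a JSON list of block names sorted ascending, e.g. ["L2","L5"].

idom tree: L1←L0 L2←L0 L3←L0 L4←L1 L5←L0
Dom at joins:
  L1: preds {L0,L4}: {L0} ∩ {L0,L1,L4} = {L0}; idom=L0
  L3: preds {L1,L2}: {L0,L1} ∩ {L0,L2} = {L0}; idom=L0
  L5: preds {L2,L3}: {L0,L2} ∩ {L0,L3} = {L0}; idom=L0

DF derivation:
  join L1 pred L0: · stop@L0
  join L1 pred L4: L4→L1 stop@L0
  join L3 pred L1: L1 stop@L0
  join L3 pred L2: L2 stop@L0
  join L5 pred L2: L2 stop@L0
  join L5 pred L3: L3 stop@L0
  L0: DF=∅
  L1: DF={L1,L3}
  L2: DF={L3,L5}
  L3: DF={L5}
  L4: DF={L1}
  L5: DF=∅

DF(L2) = ["L3", "L5"]

Answer: ["L3", "L5"]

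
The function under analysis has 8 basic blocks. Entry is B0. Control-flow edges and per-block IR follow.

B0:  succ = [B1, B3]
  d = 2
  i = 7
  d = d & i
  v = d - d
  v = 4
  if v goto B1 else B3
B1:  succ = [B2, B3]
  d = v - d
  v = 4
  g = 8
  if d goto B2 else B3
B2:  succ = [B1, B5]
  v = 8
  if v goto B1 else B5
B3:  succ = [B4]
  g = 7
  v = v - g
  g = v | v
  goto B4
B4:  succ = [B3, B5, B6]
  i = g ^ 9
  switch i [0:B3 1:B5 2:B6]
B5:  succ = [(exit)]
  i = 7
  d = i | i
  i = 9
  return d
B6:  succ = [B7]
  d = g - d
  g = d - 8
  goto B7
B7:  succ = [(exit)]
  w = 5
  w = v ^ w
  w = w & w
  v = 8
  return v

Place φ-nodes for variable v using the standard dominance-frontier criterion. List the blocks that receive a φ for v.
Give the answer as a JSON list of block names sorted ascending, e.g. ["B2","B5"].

idom tree: B1←B0 B2←B1 B3←B0 B4←B3 B5←B0 B6←B4 B7←B6
Join-block Dom:
  B1: preds {B0,B2}: {B0} ∩ {B0,B1,B2} = {B0}; idom=B0
  B3: preds {B0,B1,B4}: {B0} ∩ {B0,B1} ∩ {B0,B3,B4} = {B0}; idom=B0
  B5: preds {B2,B4}: {B0,B1,B2} ∩ {B0,B3,B4} = {B0}; idom=B0

DF derivation:
  B1←B0: walk · to B0
  B1←B2: walk B2→B1 to B0
  B3←B0: walk · to B0
  B3←B1: walk B1 to B0
  B3←B4: walk B4→B3 to B0
  B5←B2: walk B2→B1 to B0
  B5←B4: walk B4→B3 to B0
  B0: DF=∅
  B1: DF={B1,B3,B5}
  B2: DF={B1,B5}
  B3: DF={B3,B5}
  B4: DF={B3,B5}
  B5: DF=∅
  B6: DF=∅
  B7: DF=∅

φ for v: defs {B0,B1,B2,B3,B7}
  DF⁺ = {B1,B3,B5}

Answer: ["B1", "B3", "B5"]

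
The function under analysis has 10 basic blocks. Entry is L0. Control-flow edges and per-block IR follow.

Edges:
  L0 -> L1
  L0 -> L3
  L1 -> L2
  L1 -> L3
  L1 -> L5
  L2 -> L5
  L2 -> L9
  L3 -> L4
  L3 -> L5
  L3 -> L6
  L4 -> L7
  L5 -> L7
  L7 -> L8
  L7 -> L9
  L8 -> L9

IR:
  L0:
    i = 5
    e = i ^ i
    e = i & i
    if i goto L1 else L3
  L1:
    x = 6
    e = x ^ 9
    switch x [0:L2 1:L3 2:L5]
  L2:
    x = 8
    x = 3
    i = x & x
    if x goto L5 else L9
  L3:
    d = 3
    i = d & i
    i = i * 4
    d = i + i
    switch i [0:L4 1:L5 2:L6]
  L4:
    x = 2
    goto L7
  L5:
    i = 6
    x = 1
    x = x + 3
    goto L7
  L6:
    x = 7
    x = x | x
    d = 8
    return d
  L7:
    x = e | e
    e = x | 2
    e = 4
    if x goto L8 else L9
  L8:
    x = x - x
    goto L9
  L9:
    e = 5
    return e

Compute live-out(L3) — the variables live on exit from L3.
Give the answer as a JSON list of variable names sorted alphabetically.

Answer: ["e"]

Working:
Block summaries:
  L0: def={e,i} ue=∅
  L1: def={e,x} ue=∅
  L2: def={i,x} ue=∅
  L3: def={d,i} ue={i}
  L4: def={x} ue=∅
  L5: def={i,x} ue=∅
  L6: def={d,x} ue=∅
  L7: def={e,x} ue={e}
  L8: def={x} ue={x}
  L9: def={e} ue=∅

Backward fixpoint:
  L0: in=∅ out={e,i}
  L1: in={i} out={e,i}
  L2: in={e} out={e}
  L3: in={e,i} out={e}
  L4: in={e} out={e}
  L5: in={e} out={e}
  L6: in=∅ out=∅
  L7: in={e} out={x}
  L8: in={x} out=∅
  L9: in=∅ out=∅

live-out(L3) = ["e"]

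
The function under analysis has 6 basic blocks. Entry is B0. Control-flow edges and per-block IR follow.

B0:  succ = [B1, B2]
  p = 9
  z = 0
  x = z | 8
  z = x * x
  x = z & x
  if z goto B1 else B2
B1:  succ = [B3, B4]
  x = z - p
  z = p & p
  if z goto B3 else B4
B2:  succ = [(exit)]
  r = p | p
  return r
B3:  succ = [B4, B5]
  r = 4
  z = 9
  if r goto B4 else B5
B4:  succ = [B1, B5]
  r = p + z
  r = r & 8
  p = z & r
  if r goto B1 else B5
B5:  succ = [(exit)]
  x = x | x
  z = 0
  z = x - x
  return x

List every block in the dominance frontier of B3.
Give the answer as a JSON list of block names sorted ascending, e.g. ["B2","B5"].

idom tree: B1←B0 B2←B0 B3←B1 B4←B1 B5←B1
Dom at joins:
  B1: preds {B0,B4}: {B0} ∩ {B0,B1,B4} = {B0}; idom=B0
  B4: preds {B1,B3}: {B0,B1} ∩ {B0,B1,B3} = {B0,B1}; idom=B1
  B5: preds {B3,B4}: {B0,B1,B3} ∩ {B0,B1,B4} = {B0,B1}; idom=B1

DF walk-up:
  join B1 pred B0: · stop@B0
  join B1 pred B4: B4→B1 stop@B0
  join B4 pred B1: · stop@B1
  join B4 pred B3: B3 stop@B1
  join B5 pred B3: B3 stop@B1
  join B5 pred B4: B4 stop@B1
  B0: DF=∅
  B1: DF={B1}
  B2: DF=∅
  B3: DF={B4,B5}
  B4: DF={B1,B5}
  B5: DF=∅

DF(B3) = ["B4", "B5"]

Answer: ["B4", "B5"]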